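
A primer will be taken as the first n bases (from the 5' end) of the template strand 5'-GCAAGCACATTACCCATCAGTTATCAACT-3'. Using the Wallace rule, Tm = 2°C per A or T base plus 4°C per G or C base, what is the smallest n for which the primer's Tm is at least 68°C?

First 23 bases: GCAAGCACATTACCCATCAGTTA → Tm = 66°C (< 68°C)
First 24 bases: GCAAGCACATTACCCATCAGTTAT → Tm = 68°C (≥ 68°C)
Each additional base adds 2°C (A/T) or 4°C (G/C), so Tm is non-decreasing in n; n = 24 is the first length to reach 68°C.

n = 24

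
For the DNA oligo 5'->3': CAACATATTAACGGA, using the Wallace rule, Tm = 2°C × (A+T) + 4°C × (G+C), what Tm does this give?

40°C

Base counts: T=3, G=2, A=7, C=3
AT pairs contribute 10, GC pairs contribute 5.
Tm = 4·5 + 2·10 = 20 + 20 = 40°C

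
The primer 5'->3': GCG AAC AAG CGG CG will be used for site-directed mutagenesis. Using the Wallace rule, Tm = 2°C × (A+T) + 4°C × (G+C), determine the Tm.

Base counts: T=0, A=4, C=4, G=6
A+T = 4, G+C = 10
Tm = 2×4 + 4×10 = 48°C

48°C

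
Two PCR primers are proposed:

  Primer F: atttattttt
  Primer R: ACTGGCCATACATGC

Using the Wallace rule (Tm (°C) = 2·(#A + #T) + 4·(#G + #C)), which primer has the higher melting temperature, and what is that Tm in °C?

Primer F: A+T=10, G+C=0 → Tm = 2(10)+4(0) = 20°C
Primer R: A+T=7, G+C=8 → Tm = 2(7)+4(8) = 46°C
20°C vs 46°C → primer R is higher.

Primer R, 46°C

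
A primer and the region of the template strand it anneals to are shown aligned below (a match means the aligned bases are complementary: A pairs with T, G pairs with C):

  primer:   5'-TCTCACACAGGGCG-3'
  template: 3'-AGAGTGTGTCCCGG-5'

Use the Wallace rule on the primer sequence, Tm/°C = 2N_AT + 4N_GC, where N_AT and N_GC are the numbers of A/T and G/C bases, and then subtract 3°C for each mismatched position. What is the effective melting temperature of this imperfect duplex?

43°C

Primer base counts: A=3, T=2, G=4, C=5 → A+T=5, G+C=9
Perfect-match Tm = 2(5) + 4(9) = 10 + 36 = 46°C
Mismatches (positions where the bases are not complementary): 1 (at position 14)
Effective Tm = 46 − 1×3 = 46 − 3 = 43°C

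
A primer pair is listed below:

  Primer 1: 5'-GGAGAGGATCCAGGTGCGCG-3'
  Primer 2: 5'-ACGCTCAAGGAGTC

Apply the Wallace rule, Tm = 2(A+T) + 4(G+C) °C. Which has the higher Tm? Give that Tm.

Primer 1, 68°C

Primer 1: A+T=6, G+C=14 → Tm = 2(6)+4(14) = 68°C
Primer 2: A+T=6, G+C=8 → Tm = 2(6)+4(8) = 44°C
68°C vs 44°C → primer 1 is higher.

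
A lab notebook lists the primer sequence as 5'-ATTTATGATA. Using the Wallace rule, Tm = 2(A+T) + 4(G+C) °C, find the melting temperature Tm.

22°C

Counting bases: A=4, G=1, C=0, T=5
A+T = 9, G+C = 1
Tm = 4·1 + 2·9 = 4 + 18 = 22°C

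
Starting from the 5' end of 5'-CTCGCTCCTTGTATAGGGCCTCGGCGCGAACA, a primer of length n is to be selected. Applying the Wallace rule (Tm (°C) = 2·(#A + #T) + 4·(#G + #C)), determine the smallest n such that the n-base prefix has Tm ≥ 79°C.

n = 25

First 24 bases: CTCGCTCCTTGTATAGGGCCTCGG → Tm = 78°C (< 79°C)
First 25 bases: CTCGCTCCTTGTATAGGGCCTCGGC → Tm = 82°C (≥ 79°C)
Since every base adds ≥2°C, Tm only increases with n, so the threshold is first crossed at n = 25.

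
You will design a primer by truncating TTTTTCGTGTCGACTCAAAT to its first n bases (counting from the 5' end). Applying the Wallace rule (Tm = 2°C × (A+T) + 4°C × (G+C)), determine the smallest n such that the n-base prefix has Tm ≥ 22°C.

First 8 bases: TTTTTCGT → Tm = 20°C (< 22°C)
First 9 bases: TTTTTCGTG → Tm = 24°C (≥ 22°C)
Since every base adds ≥2°C, Tm only increases with n, so the threshold is first crossed at n = 9.

n = 9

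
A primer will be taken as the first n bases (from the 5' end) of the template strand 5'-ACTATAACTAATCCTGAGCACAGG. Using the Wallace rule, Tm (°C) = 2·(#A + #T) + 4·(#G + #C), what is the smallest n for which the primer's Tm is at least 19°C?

n = 8

First 7 bases: ACTATAA → Tm = 16°C (< 19°C)
First 8 bases: ACTATAAC → Tm = 20°C (≥ 19°C)
Each additional base adds 2°C (A/T) or 4°C (G/C), so Tm is non-decreasing in n; n = 8 is the first length to reach 19°C.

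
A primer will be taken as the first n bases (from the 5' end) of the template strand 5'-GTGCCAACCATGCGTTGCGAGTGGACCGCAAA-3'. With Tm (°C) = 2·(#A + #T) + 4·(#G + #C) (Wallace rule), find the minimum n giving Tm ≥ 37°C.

n = 12

First 11 bases: GTGCCAACCAT → Tm = 34°C (< 37°C)
First 12 bases: GTGCCAACCATG → Tm = 38°C (≥ 37°C)
Each additional base adds 2°C (A/T) or 4°C (G/C), so Tm is non-decreasing in n; n = 12 is the first length to reach 37°C.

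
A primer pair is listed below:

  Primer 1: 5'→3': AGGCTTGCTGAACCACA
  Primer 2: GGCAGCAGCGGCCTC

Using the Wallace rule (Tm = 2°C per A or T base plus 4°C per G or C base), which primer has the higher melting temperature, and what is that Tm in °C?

Primer 1: A+T=8, G+C=9 → Tm = 2(8)+4(9) = 52°C
Primer 2: A+T=3, G+C=12 → Tm = 2(3)+4(12) = 54°C
52°C vs 54°C → primer 2 is higher.

Primer 2, 54°C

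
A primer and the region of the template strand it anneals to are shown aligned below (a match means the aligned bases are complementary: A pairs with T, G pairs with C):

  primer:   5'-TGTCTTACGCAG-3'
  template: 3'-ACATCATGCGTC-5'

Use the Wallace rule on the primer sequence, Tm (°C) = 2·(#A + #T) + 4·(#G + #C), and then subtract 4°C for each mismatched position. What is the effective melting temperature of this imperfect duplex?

28°C

Primer base counts: A=2, T=4, G=3, C=3 → A+T=6, G+C=6
Perfect-match Tm = 2(6) + 4(6) = 12 + 24 = 36°C
Mismatches (positions where the bases are not complementary): 2 (at positions 4, 5)
Effective Tm = 36 − 2×4 = 36 − 8 = 28°C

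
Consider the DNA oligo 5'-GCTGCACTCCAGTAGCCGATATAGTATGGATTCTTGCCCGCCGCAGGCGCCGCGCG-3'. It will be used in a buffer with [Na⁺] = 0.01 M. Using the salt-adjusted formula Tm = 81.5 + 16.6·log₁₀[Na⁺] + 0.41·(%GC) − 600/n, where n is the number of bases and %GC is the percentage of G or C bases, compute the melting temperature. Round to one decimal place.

63.9°C

Length n = 56. G=17, A=9, C=19, T=11
G+C = 36, so %GC = 36/56 × 100 = 64.286%
Salt term: 16.6 × (-2) = -33.2
GC term: 0.41 × 64.286 = 26.357; length term: −600/56 = −10.714
Tm = 81.5 + (-33.2) + 26.357 − 10.714 = 63.943 → 63.9°C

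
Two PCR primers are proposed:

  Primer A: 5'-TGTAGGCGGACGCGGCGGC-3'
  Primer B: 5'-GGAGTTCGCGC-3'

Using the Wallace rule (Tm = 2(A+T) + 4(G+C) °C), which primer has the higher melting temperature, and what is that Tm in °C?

Primer A, 68°C

Primer A: A+T=4, G+C=15 → Tm = 2(4)+4(15) = 68°C
Primer B: A+T=3, G+C=8 → Tm = 2(3)+4(8) = 38°C
68°C vs 38°C → primer A is higher.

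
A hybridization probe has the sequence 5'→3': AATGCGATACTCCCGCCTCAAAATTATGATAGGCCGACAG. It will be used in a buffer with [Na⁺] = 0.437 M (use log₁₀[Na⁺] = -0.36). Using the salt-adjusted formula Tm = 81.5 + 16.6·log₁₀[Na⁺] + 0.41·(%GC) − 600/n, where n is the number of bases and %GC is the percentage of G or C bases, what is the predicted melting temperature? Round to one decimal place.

80.0°C

Length n = 40. Counting bases: C=11, G=8, A=13, T=8
G+C = 19, so %GC = 19/40 × 100 = 47.5%
Salt term: 16.6 × (-0.36) = -5.976
GC term: 0.41 × 47.5 = 19.475; length term: −600/40 = −15
Tm = 81.5 + (-5.976) + 19.475 − 15 = 79.999 → 80.0°C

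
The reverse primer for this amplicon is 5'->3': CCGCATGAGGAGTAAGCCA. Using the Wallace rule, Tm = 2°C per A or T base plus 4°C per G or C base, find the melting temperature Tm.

60°C

Scanning the sequence gives A=6, T=2, C=5, G=6.
A+T = 8, G+C = 11
Tm = 4·11 + 2·8 = 44 + 16 = 60°C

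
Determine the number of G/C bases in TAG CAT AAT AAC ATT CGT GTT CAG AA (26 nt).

8

G=4, A=10, T=8, C=4
G+C = 4 + 4 = 8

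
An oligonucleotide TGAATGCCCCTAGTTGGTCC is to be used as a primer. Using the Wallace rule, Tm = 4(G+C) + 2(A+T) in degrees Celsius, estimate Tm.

62°C

C=6, G=5, T=6, A=3
A+T = 9, G+C = 11
Tm = 2(9) + 4(11) = 18 + 44 = 62°C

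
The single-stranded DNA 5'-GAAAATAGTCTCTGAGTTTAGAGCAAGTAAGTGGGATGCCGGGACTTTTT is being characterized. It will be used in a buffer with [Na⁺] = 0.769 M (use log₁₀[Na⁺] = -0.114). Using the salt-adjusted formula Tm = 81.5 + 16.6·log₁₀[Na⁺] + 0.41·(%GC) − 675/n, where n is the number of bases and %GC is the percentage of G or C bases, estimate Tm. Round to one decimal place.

83.3°C

Length n = 50. C=6, T=15, A=14, G=15
G+C = 21, so %GC = 21/50 × 100 = 42%
Salt term: 16.6 × (-0.114) = -1.892
GC term: 0.41 × 42 = 17.22; length term: −675/50 = −13.5
Tm = 81.5 + (-1.892) + 17.22 − 13.5 = 83.328 → 83.3°C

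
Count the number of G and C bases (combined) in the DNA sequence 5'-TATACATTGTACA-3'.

Scanning the sequence gives T=5, G=1, C=2, A=5.
Total G or C: 1 + 2 = 3

3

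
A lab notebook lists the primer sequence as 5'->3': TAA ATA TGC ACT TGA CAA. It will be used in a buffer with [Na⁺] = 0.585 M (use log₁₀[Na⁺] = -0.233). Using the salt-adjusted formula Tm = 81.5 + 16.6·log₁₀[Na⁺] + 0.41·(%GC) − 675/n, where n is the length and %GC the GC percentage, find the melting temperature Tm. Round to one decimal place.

51.5°C

Length n = 18. Scanning the sequence gives C=3, G=2, T=5, A=8.
G+C = 5, so %GC = 5/18 × 100 = 27.778%
Salt term: 16.6 × (-0.233) = -3.868
GC term: 0.41 × 27.778 = 11.389; length term: −675/18 = −37.5
Tm = 81.5 + (-3.868) + 11.389 − 37.5 = 51.521 → 51.5°C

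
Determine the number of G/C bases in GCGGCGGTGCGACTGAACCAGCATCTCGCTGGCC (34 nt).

24

Scanning the sequence gives C=12, T=5, A=5, G=12.
Total G or C: 12 + 12 = 24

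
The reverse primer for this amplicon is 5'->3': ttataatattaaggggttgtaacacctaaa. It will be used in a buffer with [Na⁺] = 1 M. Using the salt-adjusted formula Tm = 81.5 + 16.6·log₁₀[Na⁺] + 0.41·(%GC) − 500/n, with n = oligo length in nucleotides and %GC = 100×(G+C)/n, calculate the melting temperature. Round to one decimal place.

Length n = 30. Base counts: A=12, C=3, T=10, G=5
G+C = 8, so %GC = 8/30 × 100 = 26.667%
Salt term: 16.6 × (0) = 0
GC term: 0.41 × 26.667 = 10.933; length term: −500/30 = −16.667
Tm = 81.5 + (0) + 10.933 − 16.667 = 75.766 → 75.8°C

75.8°C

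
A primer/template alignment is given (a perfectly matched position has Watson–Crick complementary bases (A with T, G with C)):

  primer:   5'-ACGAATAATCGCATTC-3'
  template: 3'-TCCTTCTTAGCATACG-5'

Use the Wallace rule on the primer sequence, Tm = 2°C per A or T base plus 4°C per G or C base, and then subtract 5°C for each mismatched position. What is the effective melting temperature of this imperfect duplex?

24°C

Primer base counts: A=6, T=4, G=2, C=4 → A+T=10, G+C=6
Perfect-match Tm = 2(10) + 4(6) = 20 + 24 = 44°C
Mismatches (positions where the bases are not complementary): 4 (at positions 2, 6, 12, 15)
Effective Tm = 44 − 4×5 = 44 − 20 = 24°C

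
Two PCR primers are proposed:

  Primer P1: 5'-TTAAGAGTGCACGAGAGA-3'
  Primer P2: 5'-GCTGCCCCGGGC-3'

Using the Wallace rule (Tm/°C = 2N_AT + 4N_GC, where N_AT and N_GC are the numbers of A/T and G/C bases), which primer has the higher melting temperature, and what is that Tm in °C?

Primer P1, 52°C

Primer P1: A+T=10, G+C=8 → Tm = 2(10)+4(8) = 52°C
Primer P2: A+T=1, G+C=11 → Tm = 2(1)+4(11) = 46°C
52°C vs 46°C → primer P1 is higher.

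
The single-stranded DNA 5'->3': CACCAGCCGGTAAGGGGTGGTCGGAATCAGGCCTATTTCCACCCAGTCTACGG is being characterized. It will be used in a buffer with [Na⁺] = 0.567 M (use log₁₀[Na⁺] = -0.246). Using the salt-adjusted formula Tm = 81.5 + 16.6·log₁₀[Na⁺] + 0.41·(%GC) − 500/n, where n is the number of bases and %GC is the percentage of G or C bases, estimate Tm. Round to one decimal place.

92.7°C

Length n = 53. G=16, T=10, C=16, A=11
G+C = 32, so %GC = 32/53 × 100 = 60.377%
Salt term: 16.6 × (-0.246) = -4.084
GC term: 0.41 × 60.377 = 24.755; length term: −500/53 = −9.434
Tm = 81.5 + (-4.084) + 24.755 − 9.434 = 92.737 → 92.7°C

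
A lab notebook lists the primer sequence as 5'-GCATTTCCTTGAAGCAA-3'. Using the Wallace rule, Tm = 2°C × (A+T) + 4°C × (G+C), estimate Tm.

48°C

A=5, C=4, G=3, T=5
A+T = 10, G+C = 7
Tm = 4·7 + 2·10 = 28 + 20 = 48°C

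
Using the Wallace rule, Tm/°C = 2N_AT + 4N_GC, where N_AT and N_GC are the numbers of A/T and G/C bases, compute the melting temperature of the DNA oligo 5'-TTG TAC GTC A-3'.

28°C

Counting bases: G=2, C=2, A=2, T=4
AT pairs contribute 6, GC pairs contribute 4.
Tm = 4·4 + 2·6 = 16 + 12 = 28°C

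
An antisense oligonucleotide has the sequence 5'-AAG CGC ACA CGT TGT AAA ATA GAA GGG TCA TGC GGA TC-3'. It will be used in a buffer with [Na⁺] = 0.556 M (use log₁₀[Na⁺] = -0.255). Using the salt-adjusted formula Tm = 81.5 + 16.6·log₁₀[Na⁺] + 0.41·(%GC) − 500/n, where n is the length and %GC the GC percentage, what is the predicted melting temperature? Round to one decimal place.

83.5°C

Length n = 38. Counting bases: C=7, A=13, T=7, G=11
G+C = 18, so %GC = 18/38 × 100 = 47.368%
Salt term: 16.6 × (-0.255) = -4.233
GC term: 0.41 × 47.368 = 19.421; length term: −500/38 = −13.158
Tm = 81.5 + (-4.233) + 19.421 − 13.158 = 83.53 → 83.5°C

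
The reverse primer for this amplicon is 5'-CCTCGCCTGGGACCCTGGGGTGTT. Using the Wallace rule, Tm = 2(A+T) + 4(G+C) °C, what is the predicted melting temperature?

82°C

Base counts: C=8, G=9, A=1, T=6
A+T = 7, G+C = 17
Tm = 4·17 + 2·7 = 68 + 14 = 82°C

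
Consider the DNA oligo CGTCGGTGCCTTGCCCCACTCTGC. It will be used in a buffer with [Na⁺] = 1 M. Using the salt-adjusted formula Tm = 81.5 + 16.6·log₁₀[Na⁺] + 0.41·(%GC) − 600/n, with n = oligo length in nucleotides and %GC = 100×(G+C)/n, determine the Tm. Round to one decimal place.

85.5°C

Length n = 24. Scanning the sequence gives G=6, T=6, C=11, A=1.
G+C = 17, so %GC = 17/24 × 100 = 70.833%
Salt term: 16.6 × (0) = 0
GC term: 0.41 × 70.833 = 29.042; length term: −600/24 = −25
Tm = 81.5 + (0) + 29.042 − 25 = 85.542 → 85.5°C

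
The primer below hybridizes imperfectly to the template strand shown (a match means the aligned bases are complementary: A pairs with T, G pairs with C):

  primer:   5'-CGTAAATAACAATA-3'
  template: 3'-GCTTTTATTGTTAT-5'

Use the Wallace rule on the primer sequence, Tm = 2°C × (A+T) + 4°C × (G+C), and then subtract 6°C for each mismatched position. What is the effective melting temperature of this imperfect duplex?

28°C

Primer base counts: A=8, T=3, G=1, C=2 → A+T=11, G+C=3
Perfect-match Tm = 2(11) + 4(3) = 22 + 12 = 34°C
Mismatches (positions where the bases are not complementary): 1 (at position 3)
Effective Tm = 34 − 1×6 = 34 − 6 = 28°C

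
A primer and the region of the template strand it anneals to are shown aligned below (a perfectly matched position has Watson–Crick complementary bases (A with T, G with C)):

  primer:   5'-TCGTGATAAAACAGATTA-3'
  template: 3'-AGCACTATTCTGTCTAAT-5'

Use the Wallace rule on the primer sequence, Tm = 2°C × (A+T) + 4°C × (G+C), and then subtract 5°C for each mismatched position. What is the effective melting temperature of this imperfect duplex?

Primer base counts: A=8, T=5, G=3, C=2 → A+T=13, G+C=5
Perfect-match Tm = 2(13) + 4(5) = 26 + 20 = 46°C
Mismatches (positions where the bases are not complementary): 1 (at position 10)
Effective Tm = 46 − 1×5 = 46 − 5 = 41°C

41°C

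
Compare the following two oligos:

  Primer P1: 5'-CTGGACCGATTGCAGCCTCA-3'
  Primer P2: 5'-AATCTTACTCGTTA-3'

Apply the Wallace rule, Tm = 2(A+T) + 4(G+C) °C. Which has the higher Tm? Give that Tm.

Primer P1: A+T=8, G+C=12 → Tm = 2(8)+4(12) = 64°C
Primer P2: A+T=10, G+C=4 → Tm = 2(10)+4(4) = 36°C
64°C vs 36°C → primer P1 is higher.

Primer P1, 64°C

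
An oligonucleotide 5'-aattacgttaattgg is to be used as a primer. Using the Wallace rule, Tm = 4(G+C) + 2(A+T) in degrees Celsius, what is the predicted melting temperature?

A=5, T=6, G=3, C=1
AT pairs contribute 11, GC pairs contribute 4.
Tm = 4·4 + 2·11 = 16 + 22 = 38°C

38°C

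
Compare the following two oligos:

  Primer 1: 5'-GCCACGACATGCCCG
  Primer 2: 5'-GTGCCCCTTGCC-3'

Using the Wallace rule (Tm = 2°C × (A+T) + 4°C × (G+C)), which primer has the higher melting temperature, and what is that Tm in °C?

Primer 1, 52°C

Primer 1: A+T=4, G+C=11 → Tm = 2(4)+4(11) = 52°C
Primer 2: A+T=3, G+C=9 → Tm = 2(3)+4(9) = 42°C
52°C vs 42°C → primer 1 is higher.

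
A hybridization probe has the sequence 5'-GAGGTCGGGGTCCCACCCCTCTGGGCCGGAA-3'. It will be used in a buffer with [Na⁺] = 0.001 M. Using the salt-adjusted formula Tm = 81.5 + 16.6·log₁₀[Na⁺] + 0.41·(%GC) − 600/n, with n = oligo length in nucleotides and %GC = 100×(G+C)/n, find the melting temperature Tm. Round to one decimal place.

42.8°C

Length n = 31. Scanning the sequence gives T=4, C=11, G=12, A=4.
G+C = 23, so %GC = 23/31 × 100 = 74.194%
Salt term: 16.6 × (-3) = -49.8
GC term: 0.41 × 74.194 = 30.42; length term: −600/31 = −19.355
Tm = 81.5 + (-49.8) + 30.42 − 19.355 = 42.765 → 42.8°C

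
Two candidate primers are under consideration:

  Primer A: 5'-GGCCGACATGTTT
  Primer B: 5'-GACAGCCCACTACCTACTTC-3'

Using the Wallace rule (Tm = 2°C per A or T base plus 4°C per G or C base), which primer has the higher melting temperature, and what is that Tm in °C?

Primer A: A+T=6, G+C=7 → Tm = 2(6)+4(7) = 40°C
Primer B: A+T=9, G+C=11 → Tm = 2(9)+4(11) = 62°C
40°C vs 62°C → primer B is higher.

Primer B, 62°C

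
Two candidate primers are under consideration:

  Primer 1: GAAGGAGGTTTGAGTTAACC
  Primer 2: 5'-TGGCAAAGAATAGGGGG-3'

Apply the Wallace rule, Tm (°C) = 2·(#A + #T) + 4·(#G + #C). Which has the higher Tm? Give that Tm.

Primer 1: A+T=11, G+C=9 → Tm = 2(11)+4(9) = 58°C
Primer 2: A+T=8, G+C=9 → Tm = 2(8)+4(9) = 52°C
58°C vs 52°C → primer 1 is higher.

Primer 1, 58°C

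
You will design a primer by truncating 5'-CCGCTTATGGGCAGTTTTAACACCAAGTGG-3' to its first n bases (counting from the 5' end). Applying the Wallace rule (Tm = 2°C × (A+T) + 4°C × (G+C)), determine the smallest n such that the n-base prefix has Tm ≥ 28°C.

n = 9

First 8 bases: CCGCTTAT → Tm = 24°C (< 28°C)
First 9 bases: CCGCTTATG → Tm = 28°C (≥ 28°C)
Each additional base adds 2°C (A/T) or 4°C (G/C), so Tm is non-decreasing in n; n = 9 is the first length to reach 28°C.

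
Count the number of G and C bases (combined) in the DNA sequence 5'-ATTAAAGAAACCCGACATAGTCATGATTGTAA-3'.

10

T=8, A=14, C=5, G=5
G+C = 5 + 5 = 10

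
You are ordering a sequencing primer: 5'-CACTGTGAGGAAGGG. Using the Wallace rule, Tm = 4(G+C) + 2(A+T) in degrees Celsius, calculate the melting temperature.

Scanning the sequence gives G=7, C=2, T=2, A=4.
A+T = 6, G+C = 9
Tm = 2×6 + 4×9 = 48°C

48°C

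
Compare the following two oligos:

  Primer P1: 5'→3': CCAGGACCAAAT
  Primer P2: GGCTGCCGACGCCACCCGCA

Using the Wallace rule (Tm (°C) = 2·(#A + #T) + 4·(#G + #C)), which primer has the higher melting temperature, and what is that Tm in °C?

Primer P2, 72°C

Primer P1: A+T=6, G+C=6 → Tm = 2(6)+4(6) = 36°C
Primer P2: A+T=4, G+C=16 → Tm = 2(4)+4(16) = 72°C
36°C vs 72°C → primer P2 is higher.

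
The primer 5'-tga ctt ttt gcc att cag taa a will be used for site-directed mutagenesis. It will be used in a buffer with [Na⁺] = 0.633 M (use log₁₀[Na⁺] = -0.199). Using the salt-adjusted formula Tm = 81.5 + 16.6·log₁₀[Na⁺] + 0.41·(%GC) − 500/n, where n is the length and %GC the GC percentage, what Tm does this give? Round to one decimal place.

Length n = 22. Base counts: G=3, T=9, C=4, A=6
G+C = 7, so %GC = 7/22 × 100 = 31.818%
Salt term: 16.6 × (-0.199) = -3.303
GC term: 0.41 × 31.818 = 13.045; length term: −500/22 = −22.727
Tm = 81.5 + (-3.303) + 13.045 − 22.727 = 68.515 → 68.5°C

68.5°C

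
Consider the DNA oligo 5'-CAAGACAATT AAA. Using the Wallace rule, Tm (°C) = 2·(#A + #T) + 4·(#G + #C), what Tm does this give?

32°C

Counting bases: G=1, C=2, T=2, A=8
AT pairs contribute 10, GC pairs contribute 3.
Tm = 4·3 + 2·10 = 12 + 20 = 32°C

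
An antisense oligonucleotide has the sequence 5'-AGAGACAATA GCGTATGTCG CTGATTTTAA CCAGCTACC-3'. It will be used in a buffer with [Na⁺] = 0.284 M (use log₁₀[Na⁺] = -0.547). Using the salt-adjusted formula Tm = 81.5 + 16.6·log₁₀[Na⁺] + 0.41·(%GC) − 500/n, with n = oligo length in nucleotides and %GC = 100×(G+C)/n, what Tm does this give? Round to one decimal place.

Length n = 39. A=12, T=10, C=9, G=8
G+C = 17, so %GC = 17/39 × 100 = 43.59%
Salt term: 16.6 × (-0.547) = -9.08
GC term: 0.41 × 43.59 = 17.872; length term: −500/39 = −12.821
Tm = 81.5 + (-9.08) + 17.872 − 12.821 = 77.471 → 77.5°C

77.5°C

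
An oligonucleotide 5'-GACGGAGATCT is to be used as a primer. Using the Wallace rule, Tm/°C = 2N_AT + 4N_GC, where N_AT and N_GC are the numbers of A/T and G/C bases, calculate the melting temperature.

34°C

Counting bases: A=3, T=2, C=2, G=4
A+T = 5, G+C = 6
Tm = 2(5) + 4(6) = 10 + 24 = 34°C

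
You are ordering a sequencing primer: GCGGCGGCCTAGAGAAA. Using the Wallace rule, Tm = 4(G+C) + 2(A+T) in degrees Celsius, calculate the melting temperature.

Counting bases: T=1, A=5, C=4, G=7
AT pairs contribute 6, GC pairs contribute 11.
Tm = 2×6 + 4×11 = 56°C

56°C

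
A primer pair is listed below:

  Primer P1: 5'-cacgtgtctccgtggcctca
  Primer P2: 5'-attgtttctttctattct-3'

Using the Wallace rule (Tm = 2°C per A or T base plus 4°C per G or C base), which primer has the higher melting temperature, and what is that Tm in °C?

Primer P1: A+T=7, G+C=13 → Tm = 2(7)+4(13) = 66°C
Primer P2: A+T=14, G+C=4 → Tm = 2(14)+4(4) = 44°C
66°C vs 44°C → primer P1 is higher.

Primer P1, 66°C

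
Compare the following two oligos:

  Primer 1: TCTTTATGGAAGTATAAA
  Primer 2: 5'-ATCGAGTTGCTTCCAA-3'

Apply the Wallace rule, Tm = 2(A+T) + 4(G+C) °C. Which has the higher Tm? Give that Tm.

Primer 2, 46°C

Primer 1: A+T=14, G+C=4 → Tm = 2(14)+4(4) = 44°C
Primer 2: A+T=9, G+C=7 → Tm = 2(9)+4(7) = 46°C
44°C vs 46°C → primer 2 is higher.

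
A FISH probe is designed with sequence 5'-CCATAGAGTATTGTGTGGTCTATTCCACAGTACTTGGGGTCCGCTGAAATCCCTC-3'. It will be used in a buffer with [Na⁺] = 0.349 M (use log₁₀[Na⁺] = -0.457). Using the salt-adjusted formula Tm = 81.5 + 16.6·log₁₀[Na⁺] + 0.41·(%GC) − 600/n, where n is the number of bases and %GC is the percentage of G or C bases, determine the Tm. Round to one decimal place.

83.1°C

Length n = 55. Scanning the sequence gives T=17, C=14, G=13, A=11.
G+C = 27, so %GC = 27/55 × 100 = 49.091%
Salt term: 16.6 × (-0.457) = -7.586
GC term: 0.41 × 49.091 = 20.127; length term: −600/55 = −10.909
Tm = 81.5 + (-7.586) + 20.127 − 10.909 = 83.132 → 83.1°C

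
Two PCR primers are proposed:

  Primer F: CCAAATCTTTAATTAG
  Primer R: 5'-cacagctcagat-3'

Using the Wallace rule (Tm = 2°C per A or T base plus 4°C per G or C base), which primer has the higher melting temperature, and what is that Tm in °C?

Primer F, 40°C

Primer F: A+T=12, G+C=4 → Tm = 2(12)+4(4) = 40°C
Primer R: A+T=6, G+C=6 → Tm = 2(6)+4(6) = 36°C
40°C vs 36°C → primer F is higher.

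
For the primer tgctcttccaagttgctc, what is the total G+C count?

9

G=3, C=6, T=7, A=2
G+C = 3 + 6 = 9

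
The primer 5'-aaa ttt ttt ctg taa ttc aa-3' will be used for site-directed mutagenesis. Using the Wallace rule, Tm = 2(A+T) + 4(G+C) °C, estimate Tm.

C=2, G=1, A=7, T=10
So N_AT = 17 and N_GC = 3.
Tm = 4·3 + 2·17 = 12 + 34 = 46°C

46°C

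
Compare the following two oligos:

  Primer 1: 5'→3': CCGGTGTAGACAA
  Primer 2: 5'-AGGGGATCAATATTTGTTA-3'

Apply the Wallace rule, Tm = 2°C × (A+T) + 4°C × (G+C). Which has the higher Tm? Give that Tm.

Primer 2, 50°C

Primer 1: A+T=6, G+C=7 → Tm = 2(6)+4(7) = 40°C
Primer 2: A+T=13, G+C=6 → Tm = 2(13)+4(6) = 50°C
40°C vs 50°C → primer 2 is higher.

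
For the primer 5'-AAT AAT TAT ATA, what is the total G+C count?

C=0, T=5, A=7, G=0
Total G or C: 0 + 0 = 0

0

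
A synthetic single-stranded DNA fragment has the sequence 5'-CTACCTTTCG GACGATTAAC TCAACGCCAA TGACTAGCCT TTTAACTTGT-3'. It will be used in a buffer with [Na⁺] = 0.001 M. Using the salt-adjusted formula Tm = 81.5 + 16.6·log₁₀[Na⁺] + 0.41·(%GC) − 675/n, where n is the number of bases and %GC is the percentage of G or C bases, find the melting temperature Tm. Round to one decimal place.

Length n = 50. Base counts: G=7, T=16, A=13, C=14
G+C = 21, so %GC = 21/50 × 100 = 42%
Salt term: 16.6 × (-3) = -49.8
GC term: 0.41 × 42 = 17.22; length term: −675/50 = −13.5
Tm = 81.5 + (-49.8) + 17.22 − 13.5 = 35.42 → 35.4°C

35.4°C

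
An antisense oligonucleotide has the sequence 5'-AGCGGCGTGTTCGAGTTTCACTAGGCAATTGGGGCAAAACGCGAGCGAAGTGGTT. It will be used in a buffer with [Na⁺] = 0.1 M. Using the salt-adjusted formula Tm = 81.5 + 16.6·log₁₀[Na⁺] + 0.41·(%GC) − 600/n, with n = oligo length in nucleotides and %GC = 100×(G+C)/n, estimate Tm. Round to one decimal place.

Length n = 55. Scanning the sequence gives C=10, T=12, A=13, G=20.
G+C = 30, so %GC = 30/55 × 100 = 54.545%
Salt term: 16.6 × (-1) = -16.6
GC term: 0.41 × 54.545 = 22.363; length term: −600/55 = −10.909
Tm = 81.5 + (-16.6) + 22.363 − 10.909 = 76.354 → 76.4°C

76.4°C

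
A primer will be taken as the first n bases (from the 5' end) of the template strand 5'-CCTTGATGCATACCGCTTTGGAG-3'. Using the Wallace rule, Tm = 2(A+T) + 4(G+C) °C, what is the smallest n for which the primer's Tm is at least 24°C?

First 7 bases: CCTTGAT → Tm = 20°C (< 24°C)
First 8 bases: CCTTGATG → Tm = 24°C (≥ 24°C)
Each additional base adds 2°C (A/T) or 4°C (G/C), so Tm is non-decreasing in n; n = 8 is the first length to reach 24°C.

n = 8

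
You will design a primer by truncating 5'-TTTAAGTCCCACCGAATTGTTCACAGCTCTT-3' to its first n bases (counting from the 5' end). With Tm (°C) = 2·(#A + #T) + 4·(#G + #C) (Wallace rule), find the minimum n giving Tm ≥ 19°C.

n = 8

First 7 bases: TTTAAGT → Tm = 16°C (< 19°C)
First 8 bases: TTTAAGTC → Tm = 20°C (≥ 19°C)
Since every base adds ≥2°C, Tm only increases with n, so the threshold is first crossed at n = 8.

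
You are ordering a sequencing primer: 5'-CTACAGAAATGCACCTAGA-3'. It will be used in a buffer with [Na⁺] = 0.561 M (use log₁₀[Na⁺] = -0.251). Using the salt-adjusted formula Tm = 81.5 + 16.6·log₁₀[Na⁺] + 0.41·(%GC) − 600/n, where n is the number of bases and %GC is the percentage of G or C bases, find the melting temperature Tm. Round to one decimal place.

63.0°C

Length n = 19. G=3, T=3, C=5, A=8
G+C = 8, so %GC = 8/19 × 100 = 42.105%
Salt term: 16.6 × (-0.251) = -4.167
GC term: 0.41 × 42.105 = 17.263; length term: −600/19 = −31.579
Tm = 81.5 + (-4.167) + 17.263 − 31.579 = 63.017 → 63.0°C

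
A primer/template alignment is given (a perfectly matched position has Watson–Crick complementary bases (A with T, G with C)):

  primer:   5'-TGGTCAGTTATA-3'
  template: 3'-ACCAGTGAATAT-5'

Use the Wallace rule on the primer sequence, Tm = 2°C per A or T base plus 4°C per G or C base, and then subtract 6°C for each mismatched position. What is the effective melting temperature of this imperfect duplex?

26°C

Primer base counts: A=3, T=5, G=3, C=1 → A+T=8, G+C=4
Perfect-match Tm = 2(8) + 4(4) = 16 + 16 = 32°C
Mismatches (positions where the bases are not complementary): 1 (at position 7)
Effective Tm = 32 − 1×6 = 32 − 6 = 26°C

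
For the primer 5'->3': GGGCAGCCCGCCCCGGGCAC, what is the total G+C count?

Counting bases: G=8, A=2, T=0, C=10
Total G or C: 8 + 10 = 18

18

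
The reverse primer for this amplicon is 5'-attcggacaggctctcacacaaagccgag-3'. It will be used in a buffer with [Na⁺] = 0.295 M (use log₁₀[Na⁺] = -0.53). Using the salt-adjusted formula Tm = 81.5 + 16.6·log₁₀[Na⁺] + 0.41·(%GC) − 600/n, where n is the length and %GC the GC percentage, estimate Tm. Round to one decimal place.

74.6°C

Length n = 29. Base counts: G=7, T=4, A=9, C=9
G+C = 16, so %GC = 16/29 × 100 = 55.172%
Salt term: 16.6 × (-0.53) = -8.798
GC term: 0.41 × 55.172 = 22.621; length term: −600/29 = −20.69
Tm = 81.5 + (-8.798) + 22.621 − 20.69 = 74.633 → 74.6°C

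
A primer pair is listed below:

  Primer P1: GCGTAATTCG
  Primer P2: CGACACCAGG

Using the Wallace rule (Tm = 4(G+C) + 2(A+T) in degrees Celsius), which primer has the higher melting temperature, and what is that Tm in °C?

Primer P2, 34°C

Primer P1: A+T=5, G+C=5 → Tm = 2(5)+4(5) = 30°C
Primer P2: A+T=3, G+C=7 → Tm = 2(3)+4(7) = 34°C
30°C vs 34°C → primer P2 is higher.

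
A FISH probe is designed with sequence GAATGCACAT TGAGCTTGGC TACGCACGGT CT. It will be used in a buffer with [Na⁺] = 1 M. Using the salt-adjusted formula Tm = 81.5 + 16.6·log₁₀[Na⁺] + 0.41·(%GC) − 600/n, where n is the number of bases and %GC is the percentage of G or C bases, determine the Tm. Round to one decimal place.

Length n = 32. Counting bases: A=7, C=8, T=8, G=9
G+C = 17, so %GC = 17/32 × 100 = 53.125%
Salt term: 16.6 × (0) = 0
GC term: 0.41 × 53.125 = 21.781; length term: −600/32 = −18.75
Tm = 81.5 + (0) + 21.781 − 18.75 = 84.531 → 84.5°C

84.5°C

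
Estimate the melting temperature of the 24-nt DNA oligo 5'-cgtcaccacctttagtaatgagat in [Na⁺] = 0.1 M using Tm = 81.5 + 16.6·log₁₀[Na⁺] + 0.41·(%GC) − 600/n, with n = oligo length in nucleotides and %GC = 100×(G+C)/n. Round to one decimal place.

Length n = 24. Scanning the sequence gives C=6, A=7, T=7, G=4.
G+C = 10, so %GC = 10/24 × 100 = 41.667%
Salt term: 16.6 × (-1) = -16.6
GC term: 0.41 × 41.667 = 17.083; length term: −600/24 = −25
Tm = 81.5 + (-16.6) + 17.083 − 25 = 56.983 → 57.0°C

57.0°C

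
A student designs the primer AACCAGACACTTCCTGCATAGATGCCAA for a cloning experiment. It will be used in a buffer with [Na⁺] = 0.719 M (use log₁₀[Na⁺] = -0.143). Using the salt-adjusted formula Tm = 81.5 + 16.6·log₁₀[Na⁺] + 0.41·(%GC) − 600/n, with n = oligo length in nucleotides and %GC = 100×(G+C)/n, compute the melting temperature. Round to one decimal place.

76.7°C

Length n = 28. Counting bases: A=10, T=5, C=9, G=4
G+C = 13, so %GC = 13/28 × 100 = 46.429%
Salt term: 16.6 × (-0.143) = -2.374
GC term: 0.41 × 46.429 = 19.036; length term: −600/28 = −21.429
Tm = 81.5 + (-2.374) + 19.036 − 21.429 = 76.733 → 76.7°C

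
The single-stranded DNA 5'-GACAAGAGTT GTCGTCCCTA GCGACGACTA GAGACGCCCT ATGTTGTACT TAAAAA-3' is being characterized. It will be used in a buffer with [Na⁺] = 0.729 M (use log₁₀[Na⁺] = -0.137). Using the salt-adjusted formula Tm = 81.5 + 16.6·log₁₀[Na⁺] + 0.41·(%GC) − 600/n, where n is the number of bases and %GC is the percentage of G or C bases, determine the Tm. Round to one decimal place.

Length n = 56. Base counts: C=13, G=13, A=17, T=13
G+C = 26, so %GC = 26/56 × 100 = 46.429%
Salt term: 16.6 × (-0.137) = -2.274
GC term: 0.41 × 46.429 = 19.036; length term: −600/56 = −10.714
Tm = 81.5 + (-2.274) + 19.036 − 10.714 = 87.548 → 87.5°C

87.5°C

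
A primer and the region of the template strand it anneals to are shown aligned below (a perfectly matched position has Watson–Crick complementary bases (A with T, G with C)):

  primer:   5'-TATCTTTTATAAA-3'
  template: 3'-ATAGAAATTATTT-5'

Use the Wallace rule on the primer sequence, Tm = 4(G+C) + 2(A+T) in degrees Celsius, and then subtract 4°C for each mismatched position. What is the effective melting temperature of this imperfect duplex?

Primer base counts: A=5, T=7, G=0, C=1 → A+T=12, G+C=1
Perfect-match Tm = 2(12) + 4(1) = 24 + 4 = 28°C
Mismatches (positions where the bases are not complementary): 1 (at position 8)
Effective Tm = 28 − 1×4 = 28 − 4 = 24°C

24°C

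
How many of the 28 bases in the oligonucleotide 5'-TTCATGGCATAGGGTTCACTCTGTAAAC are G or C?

C=6, T=9, A=7, G=6
Total G or C: 6 + 6 = 12

12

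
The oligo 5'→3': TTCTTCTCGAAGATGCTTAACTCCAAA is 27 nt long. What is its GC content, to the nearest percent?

Counting bases: T=9, A=8, G=3, C=7
G+C = 3 + 7 = 10 out of 27 bases
%GC = 10/27 × 100 = 37.04% ≈ 37%

37%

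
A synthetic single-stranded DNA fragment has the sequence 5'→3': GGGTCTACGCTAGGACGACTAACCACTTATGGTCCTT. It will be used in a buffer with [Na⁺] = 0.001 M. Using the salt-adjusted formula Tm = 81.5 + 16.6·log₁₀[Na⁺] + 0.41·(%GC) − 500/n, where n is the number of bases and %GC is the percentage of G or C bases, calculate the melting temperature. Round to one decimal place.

Length n = 37. G=9, T=10, A=8, C=10
G+C = 19, so %GC = 19/37 × 100 = 51.351%
Salt term: 16.6 × (-3) = -49.8
GC term: 0.41 × 51.351 = 21.054; length term: −500/37 = −13.514
Tm = 81.5 + (-49.8) + 21.054 − 13.514 = 39.24 → 39.2°C

39.2°C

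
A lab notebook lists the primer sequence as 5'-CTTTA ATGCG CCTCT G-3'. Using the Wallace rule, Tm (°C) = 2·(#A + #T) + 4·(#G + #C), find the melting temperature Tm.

48°C

Base counts: C=5, A=2, T=6, G=3
A+T = 8, G+C = 8
Tm = 2×8 + 4×8 = 48°C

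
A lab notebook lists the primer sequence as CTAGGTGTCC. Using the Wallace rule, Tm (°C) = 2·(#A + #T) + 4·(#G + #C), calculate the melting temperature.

32°C

C=3, T=3, A=1, G=3
A+T = 4, G+C = 6
Tm = 2×4 + 4×6 = 32°C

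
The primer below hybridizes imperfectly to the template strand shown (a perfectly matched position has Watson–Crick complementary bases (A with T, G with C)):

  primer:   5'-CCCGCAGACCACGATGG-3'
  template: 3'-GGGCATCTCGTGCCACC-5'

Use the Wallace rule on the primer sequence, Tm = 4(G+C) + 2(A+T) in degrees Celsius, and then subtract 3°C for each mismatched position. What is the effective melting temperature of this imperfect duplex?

Primer base counts: A=4, T=1, G=5, C=7 → A+T=5, G+C=12
Perfect-match Tm = 2(5) + 4(12) = 10 + 48 = 58°C
Mismatches (positions where the bases are not complementary): 3 (at positions 5, 9, 14)
Effective Tm = 58 − 3×3 = 58 − 9 = 49°C

49°C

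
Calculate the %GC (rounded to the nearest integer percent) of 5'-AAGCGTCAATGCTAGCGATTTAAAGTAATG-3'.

37%

C=4, T=8, A=11, G=7
G+C = 7 + 4 = 11 out of 30 bases
%GC = 11/30 × 100 = 36.67% ≈ 37%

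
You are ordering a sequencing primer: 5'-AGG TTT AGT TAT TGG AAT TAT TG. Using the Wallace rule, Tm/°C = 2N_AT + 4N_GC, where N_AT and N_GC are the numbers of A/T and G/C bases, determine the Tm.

58°C

Counting bases: T=11, G=6, A=6, C=0
So N_AT = 17 and N_GC = 6.
Tm = 2(17) + 4(6) = 34 + 24 = 58°C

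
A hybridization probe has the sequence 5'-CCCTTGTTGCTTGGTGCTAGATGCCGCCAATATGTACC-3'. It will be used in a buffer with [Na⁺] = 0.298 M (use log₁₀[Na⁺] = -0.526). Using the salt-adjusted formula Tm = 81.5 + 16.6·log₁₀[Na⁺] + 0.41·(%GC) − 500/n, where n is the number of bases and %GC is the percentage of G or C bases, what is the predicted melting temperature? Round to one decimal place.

81.2°C

Length n = 38. G=9, C=11, A=6, T=12
G+C = 20, so %GC = 20/38 × 100 = 52.632%
Salt term: 16.6 × (-0.526) = -8.732
GC term: 0.41 × 52.632 = 21.579; length term: −500/38 = −13.158
Tm = 81.5 + (-8.732) + 21.579 − 13.158 = 81.189 → 81.2°C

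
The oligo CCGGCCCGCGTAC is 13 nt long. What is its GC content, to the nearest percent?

85%

C=7, A=1, G=4, T=1
G+C = 4 + 7 = 11 out of 13 bases
%GC = 11/13 × 100 = 84.62% ≈ 85%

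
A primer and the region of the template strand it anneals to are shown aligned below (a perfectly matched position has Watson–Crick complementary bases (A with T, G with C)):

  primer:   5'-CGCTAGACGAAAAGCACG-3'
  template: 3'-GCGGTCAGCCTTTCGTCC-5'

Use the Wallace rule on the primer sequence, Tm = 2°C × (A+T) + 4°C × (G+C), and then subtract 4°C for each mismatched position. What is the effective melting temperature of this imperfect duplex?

40°C

Primer base counts: A=7, T=1, G=5, C=5 → A+T=8, G+C=10
Perfect-match Tm = 2(8) + 4(10) = 16 + 40 = 56°C
Mismatches (positions where the bases are not complementary): 4 (at positions 4, 7, 10, 17)
Effective Tm = 56 − 4×4 = 56 − 16 = 40°C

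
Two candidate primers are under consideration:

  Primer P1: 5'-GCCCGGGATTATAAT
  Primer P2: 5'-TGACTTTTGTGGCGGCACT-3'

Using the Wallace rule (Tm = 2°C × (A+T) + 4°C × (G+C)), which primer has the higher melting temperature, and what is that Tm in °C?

Primer P1: A+T=8, G+C=7 → Tm = 2(8)+4(7) = 44°C
Primer P2: A+T=9, G+C=10 → Tm = 2(9)+4(10) = 58°C
44°C vs 58°C → primer P2 is higher.

Primer P2, 58°C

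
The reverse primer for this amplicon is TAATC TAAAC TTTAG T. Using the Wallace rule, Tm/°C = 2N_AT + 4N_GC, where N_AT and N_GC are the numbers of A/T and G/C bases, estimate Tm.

38°C

A=6, G=1, T=7, C=2
AT pairs contribute 13, GC pairs contribute 3.
Tm = 2(13) + 4(3) = 26 + 12 = 38°C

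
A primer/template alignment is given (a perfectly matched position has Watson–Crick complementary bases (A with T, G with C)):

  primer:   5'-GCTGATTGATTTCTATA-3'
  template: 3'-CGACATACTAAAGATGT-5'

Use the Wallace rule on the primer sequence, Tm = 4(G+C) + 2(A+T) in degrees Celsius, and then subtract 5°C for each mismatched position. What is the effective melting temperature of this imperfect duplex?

29°C

Primer base counts: A=4, T=8, G=3, C=2 → A+T=12, G+C=5
Perfect-match Tm = 2(12) + 4(5) = 24 + 20 = 44°C
Mismatches (positions where the bases are not complementary): 3 (at positions 5, 6, 16)
Effective Tm = 44 − 3×5 = 44 − 15 = 29°C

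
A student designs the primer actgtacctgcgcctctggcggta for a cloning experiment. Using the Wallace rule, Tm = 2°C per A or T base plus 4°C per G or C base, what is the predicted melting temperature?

Counting bases: G=7, C=8, A=3, T=6
So N_AT = 9 and N_GC = 15.
Tm = 4·15 + 2·9 = 60 + 18 = 78°C

78°C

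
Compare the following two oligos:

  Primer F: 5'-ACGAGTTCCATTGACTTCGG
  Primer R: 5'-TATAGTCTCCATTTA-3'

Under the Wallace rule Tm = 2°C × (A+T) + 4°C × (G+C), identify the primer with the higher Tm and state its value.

Primer F, 60°C

Primer F: A+T=10, G+C=10 → Tm = 2(10)+4(10) = 60°C
Primer R: A+T=11, G+C=4 → Tm = 2(11)+4(4) = 38°C
60°C vs 38°C → primer F is higher.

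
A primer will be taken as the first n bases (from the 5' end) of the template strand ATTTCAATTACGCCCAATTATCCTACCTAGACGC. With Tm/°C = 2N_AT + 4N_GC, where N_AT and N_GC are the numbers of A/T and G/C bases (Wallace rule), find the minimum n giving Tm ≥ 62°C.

n = 23

First 22 bases: ATTTCAATTACGCCCAATTATC → Tm = 58°C (< 62°C)
First 23 bases: ATTTCAATTACGCCCAATTATCC → Tm = 62°C (≥ 62°C)
Each additional base adds 2°C (A/T) or 4°C (G/C), so Tm is non-decreasing in n; n = 23 is the first length to reach 62°C.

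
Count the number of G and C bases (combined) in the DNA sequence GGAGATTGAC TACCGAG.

Scanning the sequence gives A=5, T=3, G=6, C=3.
Total G or C: 6 + 3 = 9

9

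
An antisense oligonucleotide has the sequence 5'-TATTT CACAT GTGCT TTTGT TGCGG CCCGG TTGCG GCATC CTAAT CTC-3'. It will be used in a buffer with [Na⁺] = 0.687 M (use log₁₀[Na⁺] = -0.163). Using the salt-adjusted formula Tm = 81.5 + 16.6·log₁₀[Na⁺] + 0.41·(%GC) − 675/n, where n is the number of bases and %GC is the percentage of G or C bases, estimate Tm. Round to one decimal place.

85.2°C

Length n = 48. Scanning the sequence gives T=18, C=13, A=6, G=11.
G+C = 24, so %GC = 24/48 × 100 = 50%
Salt term: 16.6 × (-0.163) = -2.706
GC term: 0.41 × 50 = 20.5; length term: −675/48 = −14.062
Tm = 81.5 + (-2.706) + 20.5 − 14.062 = 85.232 → 85.2°C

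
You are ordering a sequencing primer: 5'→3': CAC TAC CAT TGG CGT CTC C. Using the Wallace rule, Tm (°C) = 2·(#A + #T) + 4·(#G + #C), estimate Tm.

Base counts: G=3, C=8, A=3, T=5
A+T = 8, G+C = 11
Tm = 2(8) + 4(11) = 16 + 44 = 60°C

60°C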